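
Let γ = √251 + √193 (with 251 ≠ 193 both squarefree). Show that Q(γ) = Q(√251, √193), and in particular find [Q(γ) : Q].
[Q(γ) : Q] = 4 (equivalently, Q(γ) = Q(√251, √193))

Obviously Q(γ) ⊆ Q(√251, √193), and [Q(√251, √193):Q] = 4 (since 251, 193 are distinct squarefree integers > 1 with 48443 not a perfect square). To show equality we compute the minimal polynomial of γ. From γ = √251 + √193: γ^2 = 251 + 2√(48443) + 193 = 444 + 2√(48443), so γ^2 - 444 = 2√(48443); squaring, (γ^2 - 444)^2 = 4·48443, i.e. γ^4 - 888γ^2 + 197136 - 193772 = 0, i.e. γ^4 - 888γ^2 + 3364 = 0. So γ is a root of x^4 - 888x^2 + 3364. This polynomial is irreducible over Q: it has no rational root (each ±√251 ± √193 is irrational), and any factorization into two quadratics over Q would force √(48443) ∈ Q (pairing opposite roots) or √251, √193 ∈ Q (other pairings), all impossible. Hence [Q(γ):Q] = 4 = [Q(√251, √193):Q], so Q(γ) = Q(√251, √193).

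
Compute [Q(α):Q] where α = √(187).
[Q(α):Q] = 2

[Q(α):Q] equals the degree of the minimal polynomial of α. Here α^2 = 187 and x^2 - 187 is irreducible (d = 187 is squarefree, ≠ 1, hence not a square), so deg(m_α) = 2. Thus [Q(α):Q] = 2.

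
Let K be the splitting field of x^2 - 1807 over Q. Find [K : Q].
[K : Q] = 2

f(x) = x^2 - 1807 factors as (x - √1807)(x + √1807). The splitting field is K = Q(√1807). Since 1807 is squarefree and > 1, it is not a perfect square, so x^2 - 1807 is irreducible over Q and [Q(√1807) : Q] = 2. Hence [K : Q] = 2.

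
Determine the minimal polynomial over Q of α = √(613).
m_α(x) = x^2 - 613

α satisfies α^2 - 613 = 0, so x^2 - 613 annihilates α. Since d = 613 is squarefree and ≠ 1, it is not a perfect square in Q, so x^2 - 613 has no rational root and is therefore irreducible over Q (a degree-2 polynomial over a field is irreducible iff it has no root). Hence m_α(x) = x^2 - 613.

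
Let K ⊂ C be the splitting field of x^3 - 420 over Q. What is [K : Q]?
[K : Q] = 6

The roots of x^3 - 420 are ∛420, ω∛420, ω^2∛420 where ω = e^(2πi/3) is a primitive cube root of unity, so K = Q(∛420, ω). Now [Q(∛420):Q] = 3 (since 420 is not a perfect cube, x^3 - 420 is irreducible) and [Q(ω):Q] = 2. Both 2 and 3 divide [K:Q], and [K:Q] ≤ 3·2 = 6, so [K:Q] = 6. (Equivalently: Q(∛420) ⊂ R but ω ∉ R, so [K : Q(∛420)] = 2.)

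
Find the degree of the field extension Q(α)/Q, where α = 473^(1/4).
[Q(α):Q] = 4

α is a root of x^4 - 473. By Eisenstein's criterion at the prime p = 11 (which divides the constant term 473 but p^2 = 121 does not, since 473 is squarefree), x^4 - 473 is irreducible over Q. Hence [Q(α):Q] = 4.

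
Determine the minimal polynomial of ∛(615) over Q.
m_α(x) = x^3 - 615

α satisfies α^3 = 615, so x^3 - 615 annihilates α. By the rational root test, a rational root p/q (in lowest terms) of x^3 - 615 would satisfy p^3 = 615 q^3, forcing q = 1 and p^3 = 615; but 615 is not a perfect cube, contradiction. A monic cubic over Q with no rational root is irreducible (any nontrivial factorization would include a linear factor). Hence x^3 - 615 is the minimal polynomial of α, and in particular [Q(α):Q] = 3.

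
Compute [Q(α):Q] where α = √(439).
[Q(α):Q] = 2

[Q(α):Q] equals the degree of the minimal polynomial of α. Here α^2 = 439 and x^2 - 439 is irreducible (d = 439 is squarefree, ≠ 1, hence not a square), so deg(m_α) = 2. Thus [Q(α):Q] = 2.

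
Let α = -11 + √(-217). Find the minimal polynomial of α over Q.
m_α(x) = x^2 + 22x + 338

From α + 11 = √(-217), squaring gives (α + 11)^2 = -217, i.e. α^2 + 22α + 121 = -217, so α^2 + 22α + 338 = 0. The discriminant of x^2 + 22x + 338 is (22)^2 - 4·(338) = 484 - 1352 = -868, and 4·(-217) is not a perfect square in Q since -217 is squarefree and ≠ 1. Hence x^2 + 22x + 338 is irreducible over Q and is the minimal polynomial of α.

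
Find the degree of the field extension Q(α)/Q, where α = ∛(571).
[Q(α):Q] = 3

The minimal polynomial of α is x^3 - 571, irreducible over Q since 571 is not a perfect cube (so x^3 - 571 has no rational root). Hence [Q(α):Q] = deg(m_α) = 3.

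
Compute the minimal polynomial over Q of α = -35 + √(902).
m_α(x) = x^2 + 70x + 323

From α + 35 = √(902), squaring gives (α + 35)^2 = 902, i.e. α^2 + 70α + 1225 = 902, so α^2 + 70α + 323 = 0. The discriminant of x^2 + 70x + 323 is (70)^2 - 4·(323) = 4900 - 1292 = 3608, and 4·(902) is not a perfect square in Q since 902 is squarefree and ≠ 1. Hence x^2 + 70x + 323 is irreducible over Q and is the minimal polynomial of α.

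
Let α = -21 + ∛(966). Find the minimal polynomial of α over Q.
m_α(x) = x^3 + 63x^2 + 1323x + 8295

Set β = α + 21 = ∛(966), so β^3 = 966. Then (α + 21)^3 - 966 = 0, i.e. α is a root of g(x) = (x + 21)^3 - 966 = x^3 + 63x^2 + 1323x + 8295. Since g(x) = h(x + 21) where h(x) = x^3 - 966, and h is irreducible over Q (because 966 is not a perfect cube, so h has no rational root, and a monic cubic with no rational root is irreducible), g is also irreducible (irreducibility is preserved under the substitution x → x + 21). Hence m_α(x) = x^3 + 63x^2 + 1323x + 8295.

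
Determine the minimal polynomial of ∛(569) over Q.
m_α(x) = x^3 - 569

α satisfies α^3 = 569, so x^3 - 569 annihilates α. By the rational root test, a rational root p/q (in lowest terms) of x^3 - 569 would satisfy p^3 = 569 q^3, forcing q = 1 and p^3 = 569; but 569 is not a perfect cube, contradiction. A monic cubic over Q with no rational root is irreducible (any nontrivial factorization would include a linear factor). Hence x^3 - 569 is the minimal polynomial of α, and in particular [Q(α):Q] = 3.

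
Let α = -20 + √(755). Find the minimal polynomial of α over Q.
m_α(x) = x^2 + 40x - 355

From α + 20 = √(755), squaring gives (α + 20)^2 = 755, i.e. α^2 + 40α + 400 = 755, so α^2 + 40α - 355 = 0. The discriminant of x^2 + 40x - 355 is (40)^2 - 4·(-355) = 1600 + 1420 = 3020, and 4·(755) is not a perfect square in Q since 755 is squarefree and ≠ 1. Hence x^2 + 40x - 355 is irreducible over Q and is the minimal polynomial of α.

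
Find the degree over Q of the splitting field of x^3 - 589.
[K : Q] = 6

The roots of x^3 - 589 are ∛589, ω∛589, ω^2∛589 where ω = e^(2πi/3) is a primitive cube root of unity, so K = Q(∛589, ω). Now [Q(∛589):Q] = 3 (since 589 is not a perfect cube, x^3 - 589 is irreducible) and [Q(ω):Q] = 2. Both 2 and 3 divide [K:Q], and [K:Q] ≤ 3·2 = 6, so [K:Q] = 6. (Equivalently: Q(∛589) ⊂ R but ω ∉ R, so [K : Q(∛589)] = 2.)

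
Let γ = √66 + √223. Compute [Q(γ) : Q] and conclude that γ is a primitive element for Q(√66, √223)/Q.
[Q(γ) : Q] = 4 (equivalently, Q(γ) = Q(√66, √223))

Obviously Q(γ) ⊆ Q(√66, √223), and [Q(√66, √223):Q] = 4 (since 66, 223 are distinct squarefree integers > 1 with 14718 not a perfect square). To show equality we compute the minimal polynomial of γ. From γ = √66 + √223: γ^2 = 66 + 2√(14718) + 223 = 289 + 2√(14718), so γ^2 - 289 = 2√(14718); squaring, (γ^2 - 289)^2 = 4·14718, i.e. γ^4 - 578γ^2 + 83521 - 58872 = 0, i.e. γ^4 - 578γ^2 + 24649 = 0. So γ is a root of x^4 - 578x^2 + 24649. This polynomial is irreducible over Q: it has no rational root (each ±√66 ± √223 is irrational), and any factorization into two quadratics over Q would force √(14718) ∈ Q (pairing opposite roots) or √66, √223 ∈ Q (other pairings), all impossible. Hence [Q(γ):Q] = 4 = [Q(√66, √223):Q], so Q(γ) = Q(√66, √223).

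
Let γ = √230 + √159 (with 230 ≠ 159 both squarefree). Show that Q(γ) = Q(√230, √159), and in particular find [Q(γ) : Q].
[Q(γ) : Q] = 4 (equivalently, Q(γ) = Q(√230, √159))

Obviously Q(γ) ⊆ Q(√230, √159), and [Q(√230, √159):Q] = 4 (since 230, 159 are distinct squarefree integers > 1 with 36570 not a perfect square). To show equality we compute the minimal polynomial of γ. From γ = √230 + √159: γ^2 = 230 + 2√(36570) + 159 = 389 + 2√(36570), so γ^2 - 389 = 2√(36570); squaring, (γ^2 - 389)^2 = 4·36570, i.e. γ^4 - 778γ^2 + 151321 - 146280 = 0, i.e. γ^4 - 778γ^2 + 5041 = 0. So γ is a root of x^4 - 778x^2 + 5041. This polynomial is irreducible over Q: it has no rational root (each ±√230 ± √159 is irrational), and any factorization into two quadratics over Q would force √(36570) ∈ Q (pairing opposite roots) or √230, √159 ∈ Q (other pairings), all impossible. Hence [Q(γ):Q] = 4 = [Q(√230, √159):Q], so Q(γ) = Q(√230, √159).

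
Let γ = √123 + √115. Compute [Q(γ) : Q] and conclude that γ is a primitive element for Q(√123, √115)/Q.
[Q(γ) : Q] = 4 (equivalently, Q(γ) = Q(√123, √115))

Obviously Q(γ) ⊆ Q(√123, √115), and [Q(√123, √115):Q] = 4 (since 123, 115 are distinct squarefree integers > 1 with 14145 not a perfect square). To show equality we compute the minimal polynomial of γ. From γ = √123 + √115: γ^2 = 123 + 2√(14145) + 115 = 238 + 2√(14145), so γ^2 - 238 = 2√(14145); squaring, (γ^2 - 238)^2 = 4·14145, i.e. γ^4 - 476γ^2 + 56644 - 56580 = 0, i.e. γ^4 - 476γ^2 + 64 = 0. So γ is a root of x^4 - 476x^2 + 64. This polynomial is irreducible over Q: it has no rational root (each ±√123 ± √115 is irrational), and any factorization into two quadratics over Q would force √(14145) ∈ Q (pairing opposite roots) or √123, √115 ∈ Q (other pairings), all impossible. Hence [Q(γ):Q] = 4 = [Q(√123, √115):Q], so Q(γ) = Q(√123, √115).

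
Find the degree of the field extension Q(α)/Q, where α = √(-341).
[Q(α):Q] = 2

[Q(α):Q] equals the degree of the minimal polynomial of α. Here α^2 = -341 and x^2 + 341 is irreducible (d = -341 is squarefree, ≠ 1, hence not a square), so deg(m_α) = 2. Thus [Q(α):Q] = 2.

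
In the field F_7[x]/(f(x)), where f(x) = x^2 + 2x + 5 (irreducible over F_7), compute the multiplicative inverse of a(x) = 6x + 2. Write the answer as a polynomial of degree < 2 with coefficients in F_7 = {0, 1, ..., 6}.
a(x)^(-1) ≡ 6x + 3 (mod f(x))

Since f is irreducible over F_7, F_7[x]/(f) is a field and a(x) ≠ 0 has an inverse. Apply the extended Euclidean algorithm to f(x) and a(x) in F_7[x]: f(x) = (6x + 3)·a(x) + (6). The last nonzero remainder is the constant 6 = gcd(f, a) in F_7. Back-substituting through the division chain expresses 6 = s(x)·a(x) + t(x)·f(x) with s(x) ≡ x + 4 (mod f), so (x + 4)·a(x) ≡ 6 (mod f). Multiplying by 6^(-1) ≡ 6 in F_7 gives a(x)^(-1) ≡ 6·(x + 4) ≡ 6x + 3 (mod f). Check: (6x + 2)·(6x + 3) = x^2 + 2x + 6 ≡ 1 (mod x^2 + 2x + 5).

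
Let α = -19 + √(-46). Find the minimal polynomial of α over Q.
m_α(x) = x^2 + 38x + 407

From α + 19 = √(-46), squaring gives (α + 19)^2 = -46, i.e. α^2 + 38α + 361 = -46, so α^2 + 38α + 407 = 0. The discriminant of x^2 + 38x + 407 is (38)^2 - 4·(407) = 1444 - 1628 = -184, and 4·(-46) is not a perfect square in Q since -46 is squarefree and ≠ 1. Hence x^2 + 38x + 407 is irreducible over Q and is the minimal polynomial of α.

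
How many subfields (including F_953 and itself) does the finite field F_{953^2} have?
F_{953^2} has 2 subfields

The subfields of F_{p^n} are exactly the fields F_{p^d} for d | n (each is the fixed field of the unique index-d subgroup of Gal(F_{p^n}/F_p) ≅ Z/nZ). The divisors of n = 2 are {1, 2}, giving 2 subfields: F_{953^1}, F_{953^2}.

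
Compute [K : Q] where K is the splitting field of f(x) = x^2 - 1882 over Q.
[K : Q] = 2

f(x) = x^2 - 1882 factors as (x - √1882)(x + √1882). The splitting field is K = Q(√1882). Since 1882 is squarefree and > 1, it is not a perfect square, so x^2 - 1882 is irreducible over Q and [Q(√1882) : Q] = 2. Hence [K : Q] = 2.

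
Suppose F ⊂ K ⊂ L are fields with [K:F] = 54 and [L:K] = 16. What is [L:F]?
[L:F] = 864

The tower law says that for any tower of field extensions F ⊂ K ⊂ L with finite degrees, [L:F] = [L:K] · [K:F]. Here this gives [L:F] = 16 · 54 = 864.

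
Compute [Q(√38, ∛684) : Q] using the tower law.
[Q(√38, ∛684) : Q] = 6

Let L = Q(√38, ∛684). Since Q(√38) ⊂ L and [Q(√38):Q] = 2, the tower law gives 2 | [L:Q]. Likewise Q(∛684) ⊂ L with [Q(∛684):Q] = 3 (because 684 is not a perfect cube), so 3 | [L:Q]. As gcd(2,3) = 1, [L:Q] is divisible by 6. Conversely L is generated over Q by √38 and ∛684, so [L:Q] ≤ 2·3 = 6. Therefore [Q(√38, ∛684) : Q] = 6.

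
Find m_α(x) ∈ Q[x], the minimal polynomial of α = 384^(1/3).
m_α(x) = x^3 - 384

α satisfies α^3 = 384, so x^3 - 384 annihilates α. By the rational root test, a rational root p/q (in lowest terms) of x^3 - 384 would satisfy p^3 = 384 q^3, forcing q = 1 and p^3 = 384; but 384 is not a perfect cube, contradiction. A monic cubic over Q with no rational root is irreducible (any nontrivial factorization would include a linear factor). Hence x^3 - 384 is the minimal polynomial of α, and in particular [Q(α):Q] = 3.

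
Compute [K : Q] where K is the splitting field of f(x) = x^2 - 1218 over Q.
[K : Q] = 2

f(x) = x^2 - 1218 factors as (x - √1218)(x + √1218). The splitting field is K = Q(√1218). Since 1218 is squarefree and > 1, it is not a perfect square, so x^2 - 1218 is irreducible over Q and [Q(√1218) : Q] = 2. Hence [K : Q] = 2.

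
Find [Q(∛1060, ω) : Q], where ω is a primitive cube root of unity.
[Q(∛1060, ω) : Q] = 6

[Q(∛1060):Q] = 3 (min poly x^3 - 1060, irreducible since 1060 is not a perfect cube). [Q(ω):Q] = 2 (min poly x^2 + x + 1). Since Q(∛1060) ⊂ R and ω ∉ R, we have ω ∉ Q(∛1060), so x^2 + x + 1 remains irreducible over Q(∛1060) and [Q(∛1060, ω) : Q(∛1060)] = 2. By the tower law, [Q(∛1060, ω) : Q] = 3 · 2 = 6. (In fact Q(∛1060, ω) is the splitting field of x^3 - 1060 over Q.)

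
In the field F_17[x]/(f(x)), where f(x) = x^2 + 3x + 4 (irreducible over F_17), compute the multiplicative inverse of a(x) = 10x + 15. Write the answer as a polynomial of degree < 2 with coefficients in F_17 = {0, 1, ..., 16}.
a(x)^(-1) ≡ 15x + 14 (mod f(x))

Since f is irreducible over F_17, F_17[x]/(f) is a field and a(x) ≠ 0 has an inverse. Apply the extended Euclidean algorithm to f(x) and a(x) in F_17[x]: f(x) = (12x + 1)·a(x) + (6). The last nonzero remainder is the constant 6 = gcd(f, a) in F_17. Back-substituting through the division chain expresses 6 = s(x)·a(x) + t(x)·f(x) with s(x) ≡ 5x + 16 (mod f), so (5x + 16)·a(x) ≡ 6 (mod f). Multiplying by 6^(-1) ≡ 3 in F_17 gives a(x)^(-1) ≡ 3·(5x + 16) ≡ 15x + 14 (mod f). Check: (10x + 15)·(15x + 14) = 14x^2 + 8x + 6 ≡ 1 (mod x^2 + 3x + 4).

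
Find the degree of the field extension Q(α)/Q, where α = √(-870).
[Q(α):Q] = 2

[Q(α):Q] equals the degree of the minimal polynomial of α. Here α^2 = -870 and x^2 + 870 is irreducible (d = -870 is squarefree, ≠ 1, hence not a square), so deg(m_α) = 2. Thus [Q(α):Q] = 2.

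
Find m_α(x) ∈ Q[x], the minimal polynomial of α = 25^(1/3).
m_α(x) = x^3 - 25

α satisfies α^3 = 25, so x^3 - 25 annihilates α. By the rational root test, a rational root p/q (in lowest terms) of x^3 - 25 would satisfy p^3 = 25 q^3, forcing q = 1 and p^3 = 25; but 25 is not a perfect cube, contradiction. A monic cubic over Q with no rational root is irreducible (any nontrivial factorization would include a linear factor). Hence x^3 - 25 is the minimal polynomial of α, and in particular [Q(α):Q] = 3.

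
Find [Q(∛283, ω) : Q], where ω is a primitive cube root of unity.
[Q(∛283, ω) : Q] = 6

[Q(∛283):Q] = 3 (min poly x^3 - 283, irreducible since 283 is not a perfect cube). [Q(ω):Q] = 2 (min poly x^2 + x + 1). Since Q(∛283) ⊂ R and ω ∉ R, we have ω ∉ Q(∛283), so x^2 + x + 1 remains irreducible over Q(∛283) and [Q(∛283, ω) : Q(∛283)] = 2. By the tower law, [Q(∛283, ω) : Q] = 3 · 2 = 6. (In fact Q(∛283, ω) is the splitting field of x^3 - 283 over Q.)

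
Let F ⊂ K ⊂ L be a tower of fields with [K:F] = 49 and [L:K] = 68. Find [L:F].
[L:F] = 3332

The tower law says that for any tower of field extensions F ⊂ K ⊂ L with finite degrees, [L:F] = [L:K] · [K:F]. Here this gives [L:F] = 68 · 49 = 3332.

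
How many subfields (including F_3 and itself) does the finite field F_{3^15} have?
F_{3^15} has 4 subfields

The subfields of F_{p^n} are exactly the fields F_{p^d} for d | n (each is the fixed field of the unique index-d subgroup of Gal(F_{p^n}/F_p) ≅ Z/nZ). The divisors of n = 15 are {1, 3, 5, 15}, giving 4 subfields: F_{3^1}, F_{3^3}, F_{3^5}, F_{3^15}.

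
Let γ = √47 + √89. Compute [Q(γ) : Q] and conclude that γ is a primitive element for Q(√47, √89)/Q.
[Q(γ) : Q] = 4 (equivalently, Q(γ) = Q(√47, √89))

Obviously Q(γ) ⊆ Q(√47, √89), and [Q(√47, √89):Q] = 4 (since 47, 89 are distinct squarefree integers > 1 with 4183 not a perfect square). To show equality we compute the minimal polynomial of γ. From γ = √47 + √89: γ^2 = 47 + 2√(4183) + 89 = 136 + 2√(4183), so γ^2 - 136 = 2√(4183); squaring, (γ^2 - 136)^2 = 4·4183, i.e. γ^4 - 272γ^2 + 18496 - 16732 = 0, i.e. γ^4 - 272γ^2 + 1764 = 0. So γ is a root of x^4 - 272x^2 + 1764. This polynomial is irreducible over Q: it has no rational root (each ±√47 ± √89 is irrational), and any factorization into two quadratics over Q would force √(4183) ∈ Q (pairing opposite roots) or √47, √89 ∈ Q (other pairings), all impossible. Hence [Q(γ):Q] = 4 = [Q(√47, √89):Q], so Q(γ) = Q(√47, √89).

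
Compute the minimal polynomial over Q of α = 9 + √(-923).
m_α(x) = x^2 - 18x + 1004

From α - 9 = √(-923), squaring gives (α - 9)^2 = -923, i.e. α^2 - 18α + 81 = -923, so α^2 - 18α + 1004 = 0. The discriminant of x^2 - 18x + 1004 is (-18)^2 - 4·(1004) = 324 - 4016 = -3692, and 4·(-923) is not a perfect square in Q since -923 is squarefree and ≠ 1. Hence x^2 - 18x + 1004 is irreducible over Q and is the minimal polynomial of α.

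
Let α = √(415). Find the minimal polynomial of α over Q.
m_α(x) = x^2 - 415

α satisfies α^2 - 415 = 0, so x^2 - 415 annihilates α. Since d = 415 is squarefree and ≠ 1, it is not a perfect square in Q, so x^2 - 415 has no rational root and is therefore irreducible over Q (a degree-2 polynomial over a field is irreducible iff it has no root). Hence m_α(x) = x^2 - 415.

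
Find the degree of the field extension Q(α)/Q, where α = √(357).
[Q(α):Q] = 2

[Q(α):Q] equals the degree of the minimal polynomial of α. Here α^2 = 357 and x^2 - 357 is irreducible (d = 357 is squarefree, ≠ 1, hence not a square), so deg(m_α) = 2. Thus [Q(α):Q] = 2.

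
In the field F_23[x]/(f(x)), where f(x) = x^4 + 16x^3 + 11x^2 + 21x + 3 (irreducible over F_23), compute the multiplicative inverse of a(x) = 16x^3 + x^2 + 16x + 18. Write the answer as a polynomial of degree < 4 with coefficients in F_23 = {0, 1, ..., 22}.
a(x)^(-1) ≡ 4x^3 + 4x^2 + 19x + 19 (mod f(x))

Since f is irreducible over F_23, F_23[x]/(f) is a field and a(x) ≠ 0 has an inverse. Apply the extended Euclidean algorithm to f(x) and a(x) in F_23[x]: f(x) = (13x + 16)·a(x) + (17x^2 + 14x + 14);  a(x) = (5x)·(17x^2 + 14x + 14) + (15x + 18);  (17x^2 + 14x + 14) = (18x + 10)·(15x + 18) + (18). The last nonzero remainder is the constant 18 = gcd(f, a) in F_23. Back-substituting through the division chain expresses 18 = s(x)·a(x) + t(x)·f(x) with s(x) ≡ 3x^3 + 3x^2 + 20x + 20 (mod f), so (3x^3 + 3x^2 + 20x + 20)·a(x) ≡ 18 (mod f). Multiplying by 18^(-1) ≡ 9 in F_23 gives a(x)^(-1) ≡ 9·(3x^3 + 3x^2 + 20x + 20) ≡ 4x^3 + 4x^2 + 19x + 19 (mod f). Check: (16x^3 + x^2 + 16x + 18)·(4x^3 + 4x^2 + 19x + 19) = 18x^6 + 22x^5 + 4x^4 + 22x^3 + 4x^2 + 2x + 20 ≡ 1 (mod x^4 + 16x^3 + 11x^2 + 21x + 3).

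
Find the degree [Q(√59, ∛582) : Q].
[Q(√59, ∛582) : Q] = 6

Let L = Q(√59, ∛582). Since Q(√59) ⊂ L and [Q(√59):Q] = 2, the tower law gives 2 | [L:Q]. Likewise Q(∛582) ⊂ L with [Q(∛582):Q] = 3 (because 582 is not a perfect cube), so 3 | [L:Q]. As gcd(2,3) = 1, [L:Q] is divisible by 6. Conversely L is generated over Q by √59 and ∛582, so [L:Q] ≤ 2·3 = 6. Therefore [Q(√59, ∛582) : Q] = 6.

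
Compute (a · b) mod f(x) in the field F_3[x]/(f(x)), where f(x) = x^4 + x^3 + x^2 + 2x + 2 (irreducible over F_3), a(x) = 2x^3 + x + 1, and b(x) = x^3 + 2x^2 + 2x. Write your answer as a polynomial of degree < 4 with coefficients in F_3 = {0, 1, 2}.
a · b ≡ 2x^3 + x^2 + 2x + 1 (mod f(x))

Multiply in F_3[x]: a(x)·b(x) = (2x^3 + x + 1)·(x^3 + 2x^2 + 2x) = 2x^6 + x^5 + 2x^4 + x^2 + 2x. This has degree ≥ 4, so divide by f(x) over F_3: 2x^6 + x^5 + 2x^4 + x^2 + 2x = (2x^2 + 2x + 1)·(x^4 + x^3 + x^2 + 2x + 2) + (2x^3 + x^2 + 2x + 1). Hence a·b ≡ 2x^3 + x^2 + 2x + 1 (mod f). (F_3[x]/(f) is a field with 3^4 = 81 elements since f is irreducible of degree 4.)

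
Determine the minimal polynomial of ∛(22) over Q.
m_α(x) = x^3 - 22

α satisfies α^3 = 22, so x^3 - 22 annihilates α. By the rational root test, a rational root p/q (in lowest terms) of x^3 - 22 would satisfy p^3 = 22 q^3, forcing q = 1 and p^3 = 22; but 22 is not a perfect cube, contradiction. A monic cubic over Q with no rational root is irreducible (any nontrivial factorization would include a linear factor). Hence x^3 - 22 is the minimal polynomial of α, and in particular [Q(α):Q] = 3.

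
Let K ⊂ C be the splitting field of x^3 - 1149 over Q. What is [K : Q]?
[K : Q] = 6

The roots of x^3 - 1149 are ∛1149, ω∛1149, ω^2∛1149 where ω = e^(2πi/3) is a primitive cube root of unity, so K = Q(∛1149, ω). Now [Q(∛1149):Q] = 3 (since 1149 is not a perfect cube, x^3 - 1149 is irreducible) and [Q(ω):Q] = 2. Both 2 and 3 divide [K:Q], and [K:Q] ≤ 3·2 = 6, so [K:Q] = 6. (Equivalently: Q(∛1149) ⊂ R but ω ∉ R, so [K : Q(∛1149)] = 2.)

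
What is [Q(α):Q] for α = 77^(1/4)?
[Q(α):Q] = 4

α is a root of x^4 - 77. By Eisenstein's criterion at the prime p = 7 (which divides the constant term 77 but p^2 = 49 does not, since 77 is squarefree), x^4 - 77 is irreducible over Q. Hence [Q(α):Q] = 4.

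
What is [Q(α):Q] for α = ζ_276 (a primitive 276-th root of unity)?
[Q(α):Q] = 88

The minimal polynomial of ζ_276 over Q is the 276-th cyclotomic polynomial Φ_276(x), which is irreducible over Q and has degree φ(276) = 88. Hence [Q(α):Q] = φ(276) = 88.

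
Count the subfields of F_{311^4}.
F_{311^4} has 3 subfields

The subfields of F_{p^n} are exactly the fields F_{p^d} for d | n (each is the fixed field of the unique index-d subgroup of Gal(F_{p^n}/F_p) ≅ Z/nZ). The divisors of n = 4 are {1, 2, 4}, giving 3 subfields: F_{311^1}, F_{311^2}, F_{311^4}.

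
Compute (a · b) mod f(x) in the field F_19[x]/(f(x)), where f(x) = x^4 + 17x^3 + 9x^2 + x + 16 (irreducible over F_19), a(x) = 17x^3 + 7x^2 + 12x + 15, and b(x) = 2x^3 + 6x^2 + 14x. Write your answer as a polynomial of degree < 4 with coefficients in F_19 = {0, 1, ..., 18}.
a · b ≡ 2x^3 + 17x^2 + 16x + 15 (mod f(x))

Multiply in F_19[x]: a(x)·b(x) = (17x^3 + 7x^2 + 12x + 15)·(2x^3 + 6x^2 + 14x) = 15x^6 + 2x^5 + 10x^3 + 11x^2 + x. This has degree ≥ 4, so divide by f(x) over F_19: 15x^6 + 2x^5 + 10x^3 + 11x^2 + x = (15x^2 + 13x + 5)·(x^4 + 17x^3 + 9x^2 + x + 16) + (2x^3 + 17x^2 + 16x + 15). Hence a·b ≡ 2x^3 + 17x^2 + 16x + 15 (mod f). (F_19[x]/(f) is a field with 19^4 = 130321 elements since f is irreducible of degree 4.)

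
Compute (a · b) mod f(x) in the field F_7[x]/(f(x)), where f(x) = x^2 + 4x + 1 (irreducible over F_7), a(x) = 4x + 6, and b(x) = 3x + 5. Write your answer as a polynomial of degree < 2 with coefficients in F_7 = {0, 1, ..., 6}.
a · b ≡ 4x + 4 (mod f(x))

Multiply in F_7[x]: a(x)·b(x) = (4x + 6)·(3x + 5) = 5x^2 + 3x + 2. This has degree ≥ 2, so divide by f(x) over F_7: 5x^2 + 3x + 2 = (5)·(x^2 + 4x + 1) + (4x + 4). Hence a·b ≡ 4x + 4 (mod f). (F_7[x]/(f) is a field with 7^2 = 49 elements since f is irreducible of degree 2.)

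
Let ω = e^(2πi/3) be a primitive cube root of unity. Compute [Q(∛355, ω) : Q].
[Q(∛355, ω) : Q] = 6

[Q(∛355):Q] = 3 (min poly x^3 - 355, irreducible since 355 is not a perfect cube). [Q(ω):Q] = 2 (min poly x^2 + x + 1). Since Q(∛355) ⊂ R and ω ∉ R, we have ω ∉ Q(∛355), so x^2 + x + 1 remains irreducible over Q(∛355) and [Q(∛355, ω) : Q(∛355)] = 2. By the tower law, [Q(∛355, ω) : Q] = 3 · 2 = 6. (In fact Q(∛355, ω) is the splitting field of x^3 - 355 over Q.)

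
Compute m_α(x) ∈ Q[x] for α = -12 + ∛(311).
m_α(x) = x^3 + 36x^2 + 432x + 1417

Set β = α + 12 = ∛(311), so β^3 = 311. Then (α + 12)^3 - 311 = 0, i.e. α is a root of g(x) = (x + 12)^3 - 311 = x^3 + 36x^2 + 432x + 1417. Since g(x) = h(x + 12) where h(x) = x^3 - 311, and h is irreducible over Q (because 311 is not a perfect cube, so h has no rational root, and a monic cubic with no rational root is irreducible), g is also irreducible (irreducibility is preserved under the substitution x → x + 12). Hence m_α(x) = x^3 + 36x^2 + 432x + 1417.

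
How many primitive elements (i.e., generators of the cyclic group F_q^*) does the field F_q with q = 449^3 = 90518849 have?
There are φ(90518848) = 38375424 primitive elements

F_q^* is cyclic of order q - 1 = 90518848. A cyclic group of order m has exactly φ(m) generators. Here m = 90518848 = 2^6 · 7 · 97 · 2083, so the number of primitive elements is φ(90518848) = 38375424.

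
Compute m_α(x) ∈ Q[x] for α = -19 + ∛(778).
m_α(x) = x^3 + 57x^2 + 1083x + 6081

Set β = α + 19 = ∛(778), so β^3 = 778. Then (α + 19)^3 - 778 = 0, i.e. α is a root of g(x) = (x + 19)^3 - 778 = x^3 + 57x^2 + 1083x + 6081. Since g(x) = h(x + 19) where h(x) = x^3 - 778, and h is irreducible over Q (because 778 is not a perfect cube, so h has no rational root, and a monic cubic with no rational root is irreducible), g is also irreducible (irreducibility is preserved under the substitution x → x + 19). Hence m_α(x) = x^3 + 57x^2 + 1083x + 6081.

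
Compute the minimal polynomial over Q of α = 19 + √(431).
m_α(x) = x^2 - 38x - 70

From α - 19 = √(431), squaring gives (α - 19)^2 = 431, i.e. α^2 - 38α + 361 = 431, so α^2 - 38α - 70 = 0. The discriminant of x^2 - 38x - 70 is (-38)^2 - 4·(-70) = 1444 + 280 = 1724, and 4·(431) is not a perfect square in Q since 431 is squarefree and ≠ 1. Hence x^2 - 38x - 70 is irreducible over Q and is the minimal polynomial of α.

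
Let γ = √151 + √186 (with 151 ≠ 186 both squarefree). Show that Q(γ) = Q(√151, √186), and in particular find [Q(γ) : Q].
[Q(γ) : Q] = 4 (equivalently, Q(γ) = Q(√151, √186))

Obviously Q(γ) ⊆ Q(√151, √186), and [Q(√151, √186):Q] = 4 (since 151, 186 are distinct squarefree integers > 1 with 28086 not a perfect square). To show equality we compute the minimal polynomial of γ. From γ = √151 + √186: γ^2 = 151 + 2√(28086) + 186 = 337 + 2√(28086), so γ^2 - 337 = 2√(28086); squaring, (γ^2 - 337)^2 = 4·28086, i.e. γ^4 - 674γ^2 + 113569 - 112344 = 0, i.e. γ^4 - 674γ^2 + 1225 = 0. So γ is a root of x^4 - 674x^2 + 1225. This polynomial is irreducible over Q: it has no rational root (each ±√151 ± √186 is irrational), and any factorization into two quadratics over Q would force √(28086) ∈ Q (pairing opposite roots) or √151, √186 ∈ Q (other pairings), all impossible. Hence [Q(γ):Q] = 4 = [Q(√151, √186):Q], so Q(γ) = Q(√151, √186).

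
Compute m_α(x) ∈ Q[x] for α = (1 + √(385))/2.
m_α(x) = x^2 - x - 96

From 2α - 1 = √(385), squaring gives (2α - 1)^2 = 385, i.e. 4α^2 - 4α + 1 = 385, so α^2 - α + (1 - 385)/4 = 0. Since 385 ≡ 1 (mod 4), (1 - 385)/4 = -96 ∈ Z. The polynomial x^2 - x - 96 has discriminant 1 - 4·(-96) = 385, which is not a perfect square in Q (d = 385 is squarefree and ≠ 1), so x^2 - x - 96 is irreducible over Q. It is the minimal polynomial of α.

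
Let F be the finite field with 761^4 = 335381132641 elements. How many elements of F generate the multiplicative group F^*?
There are φ(335381132640) = 79111323648 primitive elements

F_q^* is cyclic of order q - 1 = 335381132640. A cyclic group of order m has exactly φ(m) generators. Here m = 335381132640 = 2^5 · 3 · 5 · 17 · 19 · 127 · 17033, so the number of primitive elements is φ(335381132640) = 79111323648.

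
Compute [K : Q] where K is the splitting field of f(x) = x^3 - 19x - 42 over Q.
[K : Q] = 6

By the rational root test, any rational root of the monic integer polynomial f(x) = x^3 - 19x - 42 must be an integer dividing the constant term -42, i.e. one of ±{1, 2, 3, 6, 7, 14, 21, 42}. Evaluating: f(1) = -60, f(-1) = -24, f(2) = -72, f(-2) = -12, f(3) = -72, f(-3) = -12, f(6) = 60, f(-6) = -144, f(7) = 168, f(-7) = -252, f(14) = 2436, f(-14) = -2520, f(21) = 8820, f(-21) = -8904, f(42) = 73248, f(-42) = -73332; none is 0, so f has no rational root and is therefore irreducible over Q (a cubic with no linear factor over a field is irreducible). For an irreducible cubic, the Galois group is A_3 or S_3 according as the discriminant disc(f) = -4a^3 - 27b^2 = -4·(-19)^3 - 27·(-42)^2 = -20192 is or is not a square in Q. Here disc(f) = -20192 is not a perfect square in Q, so the Galois group of f over Q is not contained in A_3 and must be all of S_3. The splitting field has degree |S_3| = 6 over Q, so [K : Q] = 6.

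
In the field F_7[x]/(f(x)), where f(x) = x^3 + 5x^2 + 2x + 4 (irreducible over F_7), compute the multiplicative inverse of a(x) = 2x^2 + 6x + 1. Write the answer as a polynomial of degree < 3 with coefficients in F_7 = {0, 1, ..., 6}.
a(x)^(-1) ≡ 3x^2 + 3x + 5 (mod f(x))

Since f is irreducible over F_7, F_7[x]/(f) is a field and a(x) ≠ 0 has an inverse. Apply the extended Euclidean algorithm to f(x) and a(x) in F_7[x]: f(x) = (4x + 1)·a(x) + (6x + 3);  a(x) = (5x + 2)·(6x + 3) + (2). The last nonzero remainder is the constant 2 = gcd(f, a) in F_7. Back-substituting through the division chain expresses 2 = s(x)·a(x) + t(x)·f(x) with s(x) ≡ 6x^2 + 6x + 3 (mod f), so (6x^2 + 6x + 3)·a(x) ≡ 2 (mod f). Multiplying by 2^(-1) ≡ 4 in F_7 gives a(x)^(-1) ≡ 4·(6x^2 + 6x + 3) ≡ 3x^2 + 3x + 5 (mod f). Check: (2x^2 + 6x + 1)·(3x^2 + 3x + 5) = 6x^4 + 3x^3 + 3x^2 + 5x + 5 ≡ 1 (mod x^3 + 5x^2 + 2x + 4).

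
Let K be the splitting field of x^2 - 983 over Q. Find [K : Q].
[K : Q] = 2

f(x) = x^2 - 983 factors as (x - √983)(x + √983). The splitting field is K = Q(√983). Since 983 is squarefree and > 1, it is not a perfect square, so x^2 - 983 is irreducible over Q and [Q(√983) : Q] = 2. Hence [K : Q] = 2.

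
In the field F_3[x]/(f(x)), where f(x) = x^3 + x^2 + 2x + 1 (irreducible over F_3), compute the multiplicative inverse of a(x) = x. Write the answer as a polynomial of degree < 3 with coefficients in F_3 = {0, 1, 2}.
a(x)^(-1) ≡ 2x^2 + 2x + 1 (mod f(x))

Since f is irreducible over F_3, F_3[x]/(f) is a field and a(x) ≠ 0 has an inverse. Apply the extended Euclidean algorithm to f(x) and a(x) in F_3[x]: f(x) = (x^2 + x + 2)·a(x) + (1). The last nonzero remainder is the constant 1 = gcd(f, a) in F_3. Back-substituting through the division chain expresses 1 = s(x)·a(x) + t(x)·f(x) with s(x) ≡ 2x^2 + 2x + 1 (mod f), so a(x)^(-1) ≡ s(x) = 2x^2 + 2x + 1 (mod f). Check: (x)·(2x^2 + 2x + 1) = 2x^3 + 2x^2 + x ≡ 1 (mod x^3 + x^2 + 2x + 1).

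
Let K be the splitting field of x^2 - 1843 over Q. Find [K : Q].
[K : Q] = 2

f(x) = x^2 - 1843 factors as (x - √1843)(x + √1843). The splitting field is K = Q(√1843). Since 1843 is squarefree and > 1, it is not a perfect square, so x^2 - 1843 is irreducible over Q and [Q(√1843) : Q] = 2. Hence [K : Q] = 2.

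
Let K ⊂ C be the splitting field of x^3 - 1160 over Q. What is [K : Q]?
[K : Q] = 6

The roots of x^3 - 1160 are ∛1160, ω∛1160, ω^2∛1160 where ω = e^(2πi/3) is a primitive cube root of unity, so K = Q(∛1160, ω). Now [Q(∛1160):Q] = 3 (since 1160 is not a perfect cube, x^3 - 1160 is irreducible) and [Q(ω):Q] = 2. Both 2 and 3 divide [K:Q], and [K:Q] ≤ 3·2 = 6, so [K:Q] = 6. (Equivalently: Q(∛1160) ⊂ R but ω ∉ R, so [K : Q(∛1160)] = 2.)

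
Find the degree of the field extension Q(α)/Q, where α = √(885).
[Q(α):Q] = 2

[Q(α):Q] equals the degree of the minimal polynomial of α. Here α^2 = 885 and x^2 - 885 is irreducible (d = 885 is squarefree, ≠ 1, hence not a square), so deg(m_α) = 2. Thus [Q(α):Q] = 2.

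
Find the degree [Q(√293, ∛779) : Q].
[Q(√293, ∛779) : Q] = 6

Let L = Q(√293, ∛779). Since Q(√293) ⊂ L and [Q(√293):Q] = 2, the tower law gives 2 | [L:Q]. Likewise Q(∛779) ⊂ L with [Q(∛779):Q] = 3 (because 779 is not a perfect cube), so 3 | [L:Q]. As gcd(2,3) = 1, [L:Q] is divisible by 6. Conversely L is generated over Q by √293 and ∛779, so [L:Q] ≤ 2·3 = 6. Therefore [Q(√293, ∛779) : Q] = 6.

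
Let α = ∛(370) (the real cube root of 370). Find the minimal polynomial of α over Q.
m_α(x) = x^3 - 370

α satisfies α^3 = 370, so x^3 - 370 annihilates α. By the rational root test, a rational root p/q (in lowest terms) of x^3 - 370 would satisfy p^3 = 370 q^3, forcing q = 1 and p^3 = 370; but 370 is not a perfect cube, contradiction. A monic cubic over Q with no rational root is irreducible (any nontrivial factorization would include a linear factor). Hence x^3 - 370 is the minimal polynomial of α, and in particular [Q(α):Q] = 3.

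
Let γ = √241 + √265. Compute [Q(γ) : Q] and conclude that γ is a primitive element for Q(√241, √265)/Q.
[Q(γ) : Q] = 4 (equivalently, Q(γ) = Q(√241, √265))

Obviously Q(γ) ⊆ Q(√241, √265), and [Q(√241, √265):Q] = 4 (since 241, 265 are distinct squarefree integers > 1 with 63865 not a perfect square). To show equality we compute the minimal polynomial of γ. From γ = √241 + √265: γ^2 = 241 + 2√(63865) + 265 = 506 + 2√(63865), so γ^2 - 506 = 2√(63865); squaring, (γ^2 - 506)^2 = 4·63865, i.e. γ^4 - 1012γ^2 + 256036 - 255460 = 0, i.e. γ^4 - 1012γ^2 + 576 = 0. So γ is a root of x^4 - 1012x^2 + 576. This polynomial is irreducible over Q: it has no rational root (each ±√241 ± √265 is irrational), and any factorization into two quadratics over Q would force √(63865) ∈ Q (pairing opposite roots) or √241, √265 ∈ Q (other pairings), all impossible. Hence [Q(γ):Q] = 4 = [Q(√241, √265):Q], so Q(γ) = Q(√241, √265).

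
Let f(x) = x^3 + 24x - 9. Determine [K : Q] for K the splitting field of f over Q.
[K : Q] = 6

By the rational root test, any rational root of the monic integer polynomial f(x) = x^3 + 24x - 9 must be an integer dividing the constant term -9, i.e. one of ±{1, 3, 9}. Evaluating: f(1) = 16, f(-1) = -34, f(3) = 90, f(-3) = -108, f(9) = 936, f(-9) = -954; none is 0, so f has no rational root and is therefore irreducible over Q (a cubic with no linear factor over a field is irreducible). For an irreducible cubic, the Galois group is A_3 or S_3 according as the discriminant disc(f) = -4a^3 - 27b^2 = -4·(24)^3 - 27·(-9)^2 = -57483 is or is not a square in Q. Here disc(f) = -57483 is not a perfect square in Q, so the Galois group of f over Q is not contained in A_3 and must be all of S_3. The splitting field has degree |S_3| = 6 over Q, so [K : Q] = 6.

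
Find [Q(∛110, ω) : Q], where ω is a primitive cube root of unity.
[Q(∛110, ω) : Q] = 6

[Q(∛110):Q] = 3 (min poly x^3 - 110, irreducible since 110 is not a perfect cube). [Q(ω):Q] = 2 (min poly x^2 + x + 1). Since Q(∛110) ⊂ R and ω ∉ R, we have ω ∉ Q(∛110), so x^2 + x + 1 remains irreducible over Q(∛110) and [Q(∛110, ω) : Q(∛110)] = 2. By the tower law, [Q(∛110, ω) : Q] = 3 · 2 = 6. (In fact Q(∛110, ω) is the splitting field of x^3 - 110 over Q.)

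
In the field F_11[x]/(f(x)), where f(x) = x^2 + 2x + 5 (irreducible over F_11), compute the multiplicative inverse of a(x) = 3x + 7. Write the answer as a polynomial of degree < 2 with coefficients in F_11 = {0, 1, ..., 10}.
a(x)^(-1) ≡ x + 7 (mod f(x))

Since f is irreducible over F_11, F_11[x]/(f) is a field and a(x) ≠ 0 has an inverse. Apply the extended Euclidean algorithm to f(x) and a(x) in F_11[x]: f(x) = (4x + 6)·a(x) + (7). The last nonzero remainder is the constant 7 = gcd(f, a) in F_11. Back-substituting through the division chain expresses 7 = s(x)·a(x) + t(x)·f(x) with s(x) ≡ 7x + 5 (mod f), so (7x + 5)·a(x) ≡ 7 (mod f). Multiplying by 7^(-1) ≡ 8 in F_11 gives a(x)^(-1) ≡ 8·(7x + 5) ≡ x + 7 (mod f). Check: (3x + 7)·(x + 7) = 3x^2 + 6x + 5 ≡ 1 (mod x^2 + 2x + 5).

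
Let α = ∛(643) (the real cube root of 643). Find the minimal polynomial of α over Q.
m_α(x) = x^3 - 643

α satisfies α^3 = 643, so x^3 - 643 annihilates α. By the rational root test, a rational root p/q (in lowest terms) of x^3 - 643 would satisfy p^3 = 643 q^3, forcing q = 1 and p^3 = 643; but 643 is not a perfect cube, contradiction. A monic cubic over Q with no rational root is irreducible (any nontrivial factorization would include a linear factor). Hence x^3 - 643 is the minimal polynomial of α, and in particular [Q(α):Q] = 3.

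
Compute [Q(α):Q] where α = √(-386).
[Q(α):Q] = 2

[Q(α):Q] equals the degree of the minimal polynomial of α. Here α^2 = -386 and x^2 + 386 is irreducible (d = -386 is squarefree, ≠ 1, hence not a square), so deg(m_α) = 2. Thus [Q(α):Q] = 2.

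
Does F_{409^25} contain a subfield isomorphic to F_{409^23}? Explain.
No: F_{409^23} is not a subfield of F_{409^25}

F_{p^m} embeds in F_{p^n} iff m | n. Here 23 ∤ 25 (since 25 = 1·23 + 2 with remainder 2 ≠ 0), so F_{409^23} is not a subfield of F_{409^25}. Equivalently: if it were, the tower law would give 23 = [F_{409^23}:F_409] dividing [F_{409^25}:F_409] = 25, contradiction.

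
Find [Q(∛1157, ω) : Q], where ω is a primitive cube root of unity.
[Q(∛1157, ω) : Q] = 6

[Q(∛1157):Q] = 3 (min poly x^3 - 1157, irreducible since 1157 is not a perfect cube). [Q(ω):Q] = 2 (min poly x^2 + x + 1). Since Q(∛1157) ⊂ R and ω ∉ R, we have ω ∉ Q(∛1157), so x^2 + x + 1 remains irreducible over Q(∛1157) and [Q(∛1157, ω) : Q(∛1157)] = 2. By the tower law, [Q(∛1157, ω) : Q] = 3 · 2 = 6. (In fact Q(∛1157, ω) is the splitting field of x^3 - 1157 over Q.)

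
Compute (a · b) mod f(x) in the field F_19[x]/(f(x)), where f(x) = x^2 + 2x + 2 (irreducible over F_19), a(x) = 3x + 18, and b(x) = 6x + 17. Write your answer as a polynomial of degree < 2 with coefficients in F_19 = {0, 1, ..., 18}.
a · b ≡ 9x + 4 (mod f(x))

Multiply in F_19[x]: a(x)·b(x) = (3x + 18)·(6x + 17) = 18x^2 + 7x + 2. This has degree ≥ 2, so divide by f(x) over F_19: 18x^2 + 7x + 2 = (18)·(x^2 + 2x + 2) + (9x + 4). Hence a·b ≡ 9x + 4 (mod f). (F_19[x]/(f) is a field with 19^2 = 361 elements since f is irreducible of degree 2.)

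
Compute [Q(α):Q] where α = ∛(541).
[Q(α):Q] = 3

The minimal polynomial of α is x^3 - 541, irreducible over Q since 541 is not a perfect cube (so x^3 - 541 has no rational root). Hence [Q(α):Q] = deg(m_α) = 3.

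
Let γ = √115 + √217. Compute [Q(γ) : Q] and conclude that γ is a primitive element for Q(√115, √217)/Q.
[Q(γ) : Q] = 4 (equivalently, Q(γ) = Q(√115, √217))

Obviously Q(γ) ⊆ Q(√115, √217), and [Q(√115, √217):Q] = 4 (since 115, 217 are distinct squarefree integers > 1 with 24955 not a perfect square). To show equality we compute the minimal polynomial of γ. From γ = √115 + √217: γ^2 = 115 + 2√(24955) + 217 = 332 + 2√(24955), so γ^2 - 332 = 2√(24955); squaring, (γ^2 - 332)^2 = 4·24955, i.e. γ^4 - 664γ^2 + 110224 - 99820 = 0, i.e. γ^4 - 664γ^2 + 10404 = 0. So γ is a root of x^4 - 664x^2 + 10404. This polynomial is irreducible over Q: it has no rational root (each ±√115 ± √217 is irrational), and any factorization into two quadratics over Q would force √(24955) ∈ Q (pairing opposite roots) or √115, √217 ∈ Q (other pairings), all impossible. Hence [Q(γ):Q] = 4 = [Q(√115, √217):Q], so Q(γ) = Q(√115, √217).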